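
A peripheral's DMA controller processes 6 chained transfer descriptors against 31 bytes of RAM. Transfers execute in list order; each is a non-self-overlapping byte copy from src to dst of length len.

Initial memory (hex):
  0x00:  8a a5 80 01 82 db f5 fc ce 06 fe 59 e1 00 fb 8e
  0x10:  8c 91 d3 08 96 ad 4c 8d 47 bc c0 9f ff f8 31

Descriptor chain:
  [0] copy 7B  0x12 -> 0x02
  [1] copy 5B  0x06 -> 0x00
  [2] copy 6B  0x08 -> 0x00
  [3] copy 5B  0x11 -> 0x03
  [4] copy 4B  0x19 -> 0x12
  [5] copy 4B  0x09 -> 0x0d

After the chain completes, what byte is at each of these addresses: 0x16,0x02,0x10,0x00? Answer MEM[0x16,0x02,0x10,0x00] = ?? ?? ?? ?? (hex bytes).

MEM[0x16,0x02,0x10,0x00] = 4c fe e1 47

D0: mem[0x02..0x08] <- [d3 08 96 ad 4c 8d 47]
D1: mem[0x00..0x04] <- [4c 8d 47 06 fe]
D2: mem[0x00..0x05] <- [47 06 fe 59 e1 00]
D3: mem[0x03..0x07] <- [91 d3 08 96 ad]
D4: mem[0x12..0x15] <- [bc c0 9f ff]
D5: mem[0x0d..0x10] <- [06 fe 59 e1]
query mem[0x16]=0x4c, mem[0x02]=0xfe, mem[0x10]=0xe1, mem[0x00]=0x47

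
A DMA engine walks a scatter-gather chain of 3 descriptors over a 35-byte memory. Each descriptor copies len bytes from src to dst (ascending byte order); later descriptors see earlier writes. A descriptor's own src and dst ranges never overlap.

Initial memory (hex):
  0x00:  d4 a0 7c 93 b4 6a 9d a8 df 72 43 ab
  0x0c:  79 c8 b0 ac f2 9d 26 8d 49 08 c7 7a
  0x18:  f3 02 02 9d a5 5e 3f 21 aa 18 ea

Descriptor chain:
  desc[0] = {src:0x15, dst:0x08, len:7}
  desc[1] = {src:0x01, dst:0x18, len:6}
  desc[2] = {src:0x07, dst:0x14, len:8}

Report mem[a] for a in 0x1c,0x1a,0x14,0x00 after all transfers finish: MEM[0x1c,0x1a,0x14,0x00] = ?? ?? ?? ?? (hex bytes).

D0: mem[0x08..0x0e] <- [08 c7 7a f3 02 02 9d]
D1: mem[0x18..0x1d] <- [a0 7c 93 b4 6a 9d]
D2: mem[0x14..0x1b] <- [a8 08 c7 7a f3 02 02 9d]
query mem[0x1c]=0x6a, mem[0x1a]=0x02, mem[0x14]=0xa8, mem[0x00]=0xd4

MEM[0x1c,0x1a,0x14,0x00] = 6a 02 a8 d4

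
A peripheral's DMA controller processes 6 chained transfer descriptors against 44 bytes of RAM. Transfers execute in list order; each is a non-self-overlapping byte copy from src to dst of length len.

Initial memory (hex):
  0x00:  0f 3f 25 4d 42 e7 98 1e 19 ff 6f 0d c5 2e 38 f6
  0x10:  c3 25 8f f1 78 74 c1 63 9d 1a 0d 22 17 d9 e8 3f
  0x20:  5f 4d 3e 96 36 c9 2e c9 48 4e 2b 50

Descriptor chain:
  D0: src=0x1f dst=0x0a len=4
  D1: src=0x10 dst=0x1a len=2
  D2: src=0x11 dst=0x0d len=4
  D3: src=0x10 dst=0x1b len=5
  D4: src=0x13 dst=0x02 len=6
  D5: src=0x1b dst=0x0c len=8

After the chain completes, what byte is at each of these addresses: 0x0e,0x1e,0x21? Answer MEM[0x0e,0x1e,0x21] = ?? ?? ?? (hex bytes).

MEM[0x0e,0x1e,0x21] = 8f f1 4d

  after D0: wrote 4B at 0x0a = 3f5f4d3e
  after D1: wrote 2B at 0x1a = c325
  after D2: wrote 4B at 0x0d = 258ff178
  after D3: wrote 5B at 0x1b = 78258ff178
  after D4: wrote 6B at 0x02 = f17874c1639d
  after D5: wrote 8B at 0x0c = 78258ff1785f4d3e
query mem[0x0e]=0x8f, mem[0x1e]=0xf1, mem[0x21]=0x4d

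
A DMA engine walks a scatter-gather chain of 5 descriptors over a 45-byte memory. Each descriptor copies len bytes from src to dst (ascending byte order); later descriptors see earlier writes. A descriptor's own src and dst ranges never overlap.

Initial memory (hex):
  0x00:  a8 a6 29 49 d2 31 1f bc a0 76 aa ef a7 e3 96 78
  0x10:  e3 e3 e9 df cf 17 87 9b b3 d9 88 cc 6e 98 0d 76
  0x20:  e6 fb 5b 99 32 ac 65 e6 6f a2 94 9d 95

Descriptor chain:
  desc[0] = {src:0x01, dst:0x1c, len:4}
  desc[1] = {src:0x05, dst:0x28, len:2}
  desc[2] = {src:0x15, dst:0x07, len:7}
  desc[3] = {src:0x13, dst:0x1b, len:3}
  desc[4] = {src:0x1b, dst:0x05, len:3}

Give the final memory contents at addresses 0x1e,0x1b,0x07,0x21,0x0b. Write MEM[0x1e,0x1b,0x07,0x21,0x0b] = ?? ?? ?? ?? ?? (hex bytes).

MEM[0x1e,0x1b,0x07,0x21,0x0b] = 49 df 17 fb d9

D0: mem[0x1c..0x1f] <- [a6 29 49 d2]
D1: mem[0x28..0x29] <- [31 1f]
D2: mem[0x07..0x0d] <- [17 87 9b b3 d9 88 cc]
D3: mem[0x1b..0x1d] <- [df cf 17]
D4: mem[0x05..0x07] <- [df cf 17]
query mem[0x1e]=0x49, mem[0x1b]=0xdf, mem[0x07]=0x17, mem[0x21]=0xfb, mem[0x0b]=0xd9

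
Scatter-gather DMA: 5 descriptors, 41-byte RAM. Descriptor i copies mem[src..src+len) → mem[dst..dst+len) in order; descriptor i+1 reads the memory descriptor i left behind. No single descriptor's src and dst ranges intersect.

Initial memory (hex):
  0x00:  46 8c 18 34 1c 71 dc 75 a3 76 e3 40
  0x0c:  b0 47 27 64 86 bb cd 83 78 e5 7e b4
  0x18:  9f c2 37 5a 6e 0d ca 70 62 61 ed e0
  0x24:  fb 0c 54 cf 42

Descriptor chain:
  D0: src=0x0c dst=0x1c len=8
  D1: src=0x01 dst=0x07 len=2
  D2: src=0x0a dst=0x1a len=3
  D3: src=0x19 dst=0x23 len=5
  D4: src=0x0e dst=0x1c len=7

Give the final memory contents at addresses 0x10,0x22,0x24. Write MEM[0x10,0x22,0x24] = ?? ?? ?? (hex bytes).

#0 dst[0x1c+8] := {0xb0,0x47,0x27,0x64,0x86,0xbb,0xcd,0x83}
#1 dst[0x07+2] := {0x8c,0x18}
#2 dst[0x1a+3] := {0xe3,0x40,0xb0}
#3 dst[0x23+5] := {0xc2,0xe3,0x40,0xb0,0x47}
#4 dst[0x1c+7] := {0x27,0x64,0x86,0xbb,0xcd,0x83,0x78}
query mem[0x10]=0x86, mem[0x22]=0x78, mem[0x24]=0xe3

MEM[0x10,0x22,0x24] = 86 78 e3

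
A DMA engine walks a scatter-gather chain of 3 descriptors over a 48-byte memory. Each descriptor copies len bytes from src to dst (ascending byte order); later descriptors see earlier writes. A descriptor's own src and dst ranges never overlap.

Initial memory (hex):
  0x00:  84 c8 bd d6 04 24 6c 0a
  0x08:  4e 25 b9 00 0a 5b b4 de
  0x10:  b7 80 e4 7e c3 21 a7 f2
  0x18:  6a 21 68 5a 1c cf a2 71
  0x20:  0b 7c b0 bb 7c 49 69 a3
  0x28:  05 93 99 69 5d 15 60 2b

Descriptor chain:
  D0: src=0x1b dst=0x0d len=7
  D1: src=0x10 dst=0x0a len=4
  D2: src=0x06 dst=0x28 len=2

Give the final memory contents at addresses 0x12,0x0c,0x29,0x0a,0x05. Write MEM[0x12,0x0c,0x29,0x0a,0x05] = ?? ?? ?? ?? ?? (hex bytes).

#0 dst[0x0d+7] := {0x5a,0x1c,0xcf,0xa2,0x71,0x0b,0x7c}
#1 dst[0x0a+4] := {0xa2,0x71,0x0b,0x7c}
#2 dst[0x28+2] := {0x6c,0x0a}
query mem[0x12]=0x0b, mem[0x0c]=0x0b, mem[0x29]=0x0a, mem[0x0a]=0xa2, mem[0x05]=0x24

MEM[0x12,0x0c,0x29,0x0a,0x05] = 0b 0b 0a a2 24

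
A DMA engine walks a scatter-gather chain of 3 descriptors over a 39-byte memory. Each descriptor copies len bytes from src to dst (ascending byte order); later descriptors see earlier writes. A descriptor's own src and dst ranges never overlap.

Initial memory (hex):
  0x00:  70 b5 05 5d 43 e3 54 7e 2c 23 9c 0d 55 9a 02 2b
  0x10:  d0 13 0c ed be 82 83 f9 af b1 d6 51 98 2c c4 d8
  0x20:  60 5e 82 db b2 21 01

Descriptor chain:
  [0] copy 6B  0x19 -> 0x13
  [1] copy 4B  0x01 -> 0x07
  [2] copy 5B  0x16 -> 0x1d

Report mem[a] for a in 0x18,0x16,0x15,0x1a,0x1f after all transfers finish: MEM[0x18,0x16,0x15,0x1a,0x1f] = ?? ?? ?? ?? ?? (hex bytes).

[0] 0x19->0x13 len=6 : b1 d6 51 98 2c c4
[1] 0x01->0x07 len=4 : b5 05 5d 43
[2] 0x16->0x1d len=5 : 98 2c c4 b1 d6
query mem[0x18]=0xc4, mem[0x16]=0x98, mem[0x15]=0x51, mem[0x1a]=0xd6, mem[0x1f]=0xc4

MEM[0x18,0x16,0x15,0x1a,0x1f] = c4 98 51 d6 c4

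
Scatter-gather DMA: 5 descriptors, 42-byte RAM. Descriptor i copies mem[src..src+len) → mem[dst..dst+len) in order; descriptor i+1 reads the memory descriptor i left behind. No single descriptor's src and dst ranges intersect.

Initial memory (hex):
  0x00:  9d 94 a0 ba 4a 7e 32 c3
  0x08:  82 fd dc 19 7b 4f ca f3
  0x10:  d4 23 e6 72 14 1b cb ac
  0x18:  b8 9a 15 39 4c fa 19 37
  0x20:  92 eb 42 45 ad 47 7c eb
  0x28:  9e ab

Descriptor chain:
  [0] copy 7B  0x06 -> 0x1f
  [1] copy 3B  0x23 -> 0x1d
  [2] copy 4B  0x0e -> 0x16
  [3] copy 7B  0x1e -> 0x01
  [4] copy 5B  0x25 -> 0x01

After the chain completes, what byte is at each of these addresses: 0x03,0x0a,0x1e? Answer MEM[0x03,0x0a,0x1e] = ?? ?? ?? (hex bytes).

MEM[0x03,0x0a,0x1e] = eb dc 19

#0 dst[0x1f+7] := {0x32,0xc3,0x82,0xfd,0xdc,0x19,0x7b}
#1 dst[0x1d+3] := {0xdc,0x19,0x7b}
#2 dst[0x16+4] := {0xca,0xf3,0xd4,0x23}
#3 dst[0x01+7] := {0x19,0x7b,0xc3,0x82,0xfd,0xdc,0x19}
#4 dst[0x01+5] := {0x7b,0x7c,0xeb,0x9e,0xab}
query mem[0x03]=0xeb, mem[0x0a]=0xdc, mem[0x1e]=0x19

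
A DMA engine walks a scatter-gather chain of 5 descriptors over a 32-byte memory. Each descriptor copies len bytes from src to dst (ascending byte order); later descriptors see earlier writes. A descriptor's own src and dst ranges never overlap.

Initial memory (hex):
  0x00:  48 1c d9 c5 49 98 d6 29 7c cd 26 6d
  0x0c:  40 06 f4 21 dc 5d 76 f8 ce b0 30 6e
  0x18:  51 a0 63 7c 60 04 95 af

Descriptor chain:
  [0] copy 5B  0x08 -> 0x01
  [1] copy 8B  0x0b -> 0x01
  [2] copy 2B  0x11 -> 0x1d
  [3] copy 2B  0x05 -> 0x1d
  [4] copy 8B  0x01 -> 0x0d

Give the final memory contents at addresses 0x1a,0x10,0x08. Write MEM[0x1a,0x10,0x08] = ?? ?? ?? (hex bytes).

MEM[0x1a,0x10,0x08] = 63 f4 76

[0] 0x08->0x01 len=5 : 7c cd 26 6d 40
[1] 0x0b->0x01 len=8 : 6d 40 06 f4 21 dc 5d 76
[2] 0x11->0x1d len=2 : 5d 76
[3] 0x05->0x1d len=2 : 21 dc
[4] 0x01->0x0d len=8 : 6d 40 06 f4 21 dc 5d 76
query mem[0x1a]=0x63, mem[0x10]=0xf4, mem[0x08]=0x76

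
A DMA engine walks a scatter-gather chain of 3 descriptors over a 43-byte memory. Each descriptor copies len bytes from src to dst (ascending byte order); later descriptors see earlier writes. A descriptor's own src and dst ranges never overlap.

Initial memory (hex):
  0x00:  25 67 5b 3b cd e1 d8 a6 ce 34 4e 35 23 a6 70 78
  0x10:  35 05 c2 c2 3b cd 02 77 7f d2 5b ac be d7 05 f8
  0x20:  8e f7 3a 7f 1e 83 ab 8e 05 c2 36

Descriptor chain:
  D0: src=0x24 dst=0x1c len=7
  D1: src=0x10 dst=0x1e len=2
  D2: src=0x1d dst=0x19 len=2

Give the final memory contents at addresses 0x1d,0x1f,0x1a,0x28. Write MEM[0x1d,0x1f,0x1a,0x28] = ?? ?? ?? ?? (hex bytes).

  after D0: wrote 7B at 0x1c = 1e83ab8e05c236
  after D1: wrote 2B at 0x1e = 3505
  after D2: wrote 2B at 0x19 = 8335
query mem[0x1d]=0x83, mem[0x1f]=0x05, mem[0x1a]=0x35, mem[0x28]=0x05

MEM[0x1d,0x1f,0x1a,0x28] = 83 05 35 05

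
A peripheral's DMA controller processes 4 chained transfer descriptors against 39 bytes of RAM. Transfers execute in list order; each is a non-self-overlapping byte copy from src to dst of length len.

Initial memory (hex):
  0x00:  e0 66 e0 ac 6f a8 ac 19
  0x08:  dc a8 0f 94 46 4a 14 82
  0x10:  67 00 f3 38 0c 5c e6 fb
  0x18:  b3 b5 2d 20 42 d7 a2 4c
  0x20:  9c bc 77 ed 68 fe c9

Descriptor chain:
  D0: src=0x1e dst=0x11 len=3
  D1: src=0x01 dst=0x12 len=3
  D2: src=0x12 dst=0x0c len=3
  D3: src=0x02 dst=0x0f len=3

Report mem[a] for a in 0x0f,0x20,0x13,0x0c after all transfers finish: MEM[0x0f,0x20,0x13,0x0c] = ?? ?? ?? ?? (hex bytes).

#0 dst[0x11+3] := {0xa2,0x4c,0x9c}
#1 dst[0x12+3] := {0x66,0xe0,0xac}
#2 dst[0x0c+3] := {0x66,0xe0,0xac}
#3 dst[0x0f+3] := {0xe0,0xac,0x6f}
query mem[0x0f]=0xe0, mem[0x20]=0x9c, mem[0x13]=0xe0, mem[0x0c]=0x66

MEM[0x0f,0x20,0x13,0x0c] = e0 9c e0 66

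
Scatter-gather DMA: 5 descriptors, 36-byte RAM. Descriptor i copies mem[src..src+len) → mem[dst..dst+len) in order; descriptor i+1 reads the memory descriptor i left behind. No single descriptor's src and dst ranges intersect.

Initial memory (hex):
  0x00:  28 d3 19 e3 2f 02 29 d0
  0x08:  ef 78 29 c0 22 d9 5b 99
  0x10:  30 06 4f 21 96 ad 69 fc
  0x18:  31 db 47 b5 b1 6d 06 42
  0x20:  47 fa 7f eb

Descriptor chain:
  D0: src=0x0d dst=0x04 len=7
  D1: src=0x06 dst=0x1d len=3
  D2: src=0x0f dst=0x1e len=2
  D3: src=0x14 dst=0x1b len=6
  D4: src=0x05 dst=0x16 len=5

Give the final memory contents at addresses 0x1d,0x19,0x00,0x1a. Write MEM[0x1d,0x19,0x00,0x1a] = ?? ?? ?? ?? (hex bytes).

D0: mem[0x04..0x0a] <- [d9 5b 99 30 06 4f 21]
D1: mem[0x1d..0x1f] <- [99 30 06]
D2: mem[0x1e..0x1f] <- [99 30]
D3: mem[0x1b..0x20] <- [96 ad 69 fc 31 db]
D4: mem[0x16..0x1a] <- [5b 99 30 06 4f]
query mem[0x1d]=0x69, mem[0x19]=0x06, mem[0x00]=0x28, mem[0x1a]=0x4f

MEM[0x1d,0x19,0x00,0x1a] = 69 06 28 4f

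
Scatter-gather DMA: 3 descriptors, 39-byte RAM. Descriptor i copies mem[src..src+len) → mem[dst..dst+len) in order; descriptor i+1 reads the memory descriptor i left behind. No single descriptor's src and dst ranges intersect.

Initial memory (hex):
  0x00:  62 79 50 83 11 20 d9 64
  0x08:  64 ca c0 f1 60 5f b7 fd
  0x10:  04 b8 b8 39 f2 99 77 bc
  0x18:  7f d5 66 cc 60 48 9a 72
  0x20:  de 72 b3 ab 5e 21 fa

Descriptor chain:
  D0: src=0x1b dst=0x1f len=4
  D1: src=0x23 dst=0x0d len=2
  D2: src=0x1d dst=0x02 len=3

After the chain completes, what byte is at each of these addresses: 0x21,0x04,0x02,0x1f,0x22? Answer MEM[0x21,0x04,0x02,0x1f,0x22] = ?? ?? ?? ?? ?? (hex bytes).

MEM[0x21,0x04,0x02,0x1f,0x22] = 48 cc 48 cc 9a

  after D0: wrote 4B at 0x1f = cc60489a
  after D1: wrote 2B at 0x0d = ab5e
  after D2: wrote 3B at 0x02 = 489acc
query mem[0x21]=0x48, mem[0x04]=0xcc, mem[0x02]=0x48, mem[0x1f]=0xcc, mem[0x22]=0x9a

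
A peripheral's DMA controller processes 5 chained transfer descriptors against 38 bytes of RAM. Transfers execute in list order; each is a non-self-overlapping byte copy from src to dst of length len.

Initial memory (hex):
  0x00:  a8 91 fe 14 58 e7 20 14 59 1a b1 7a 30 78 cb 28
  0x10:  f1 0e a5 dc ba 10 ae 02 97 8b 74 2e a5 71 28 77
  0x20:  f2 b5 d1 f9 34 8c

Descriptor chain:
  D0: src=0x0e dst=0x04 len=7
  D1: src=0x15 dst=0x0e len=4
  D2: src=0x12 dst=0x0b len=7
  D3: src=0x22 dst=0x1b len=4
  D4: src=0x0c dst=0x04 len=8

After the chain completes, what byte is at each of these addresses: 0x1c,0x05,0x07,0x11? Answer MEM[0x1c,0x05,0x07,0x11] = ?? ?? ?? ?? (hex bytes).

D0: mem[0x04..0x0a] <- [cb 28 f1 0e a5 dc ba]
D1: mem[0x0e..0x11] <- [10 ae 02 97]
D2: mem[0x0b..0x11] <- [a5 dc ba 10 ae 02 97]
D3: mem[0x1b..0x1e] <- [d1 f9 34 8c]
D4: mem[0x04..0x0b] <- [dc ba 10 ae 02 97 a5 dc]
query mem[0x1c]=0xf9, mem[0x05]=0xba, mem[0x07]=0xae, mem[0x11]=0x97

MEM[0x1c,0x05,0x07,0x11] = f9 ba ae 97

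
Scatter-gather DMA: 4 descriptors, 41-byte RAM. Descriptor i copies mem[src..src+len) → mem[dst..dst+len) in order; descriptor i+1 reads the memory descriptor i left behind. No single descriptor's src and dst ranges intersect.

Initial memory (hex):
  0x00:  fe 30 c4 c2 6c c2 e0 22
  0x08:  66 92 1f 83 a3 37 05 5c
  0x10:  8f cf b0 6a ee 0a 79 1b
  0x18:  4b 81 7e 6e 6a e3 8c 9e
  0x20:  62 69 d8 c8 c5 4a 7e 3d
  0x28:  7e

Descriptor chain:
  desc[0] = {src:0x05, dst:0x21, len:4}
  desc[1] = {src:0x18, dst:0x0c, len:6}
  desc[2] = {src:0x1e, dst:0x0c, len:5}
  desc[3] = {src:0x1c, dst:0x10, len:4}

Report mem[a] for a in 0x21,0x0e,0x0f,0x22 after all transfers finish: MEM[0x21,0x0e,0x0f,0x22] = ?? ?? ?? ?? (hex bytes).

MEM[0x21,0x0e,0x0f,0x22] = c2 62 c2 e0

[0] 0x05->0x21 len=4 : c2 e0 22 66
[1] 0x18->0x0c len=6 : 4b 81 7e 6e 6a e3
[2] 0x1e->0x0c len=5 : 8c 9e 62 c2 e0
[3] 0x1c->0x10 len=4 : 6a e3 8c 9e
query mem[0x21]=0xc2, mem[0x0e]=0x62, mem[0x0f]=0xc2, mem[0x22]=0xe0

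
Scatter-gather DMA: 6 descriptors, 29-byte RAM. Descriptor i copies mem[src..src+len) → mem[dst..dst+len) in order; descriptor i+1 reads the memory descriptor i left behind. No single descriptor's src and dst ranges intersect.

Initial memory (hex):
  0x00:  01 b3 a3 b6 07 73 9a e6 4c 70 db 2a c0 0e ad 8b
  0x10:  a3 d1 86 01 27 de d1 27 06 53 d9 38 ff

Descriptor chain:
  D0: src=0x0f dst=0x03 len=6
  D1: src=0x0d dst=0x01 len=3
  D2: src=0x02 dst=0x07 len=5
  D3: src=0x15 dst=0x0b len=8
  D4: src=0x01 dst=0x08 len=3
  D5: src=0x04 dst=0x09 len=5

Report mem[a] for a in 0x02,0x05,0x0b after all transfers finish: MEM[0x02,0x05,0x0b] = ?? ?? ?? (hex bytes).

D0: mem[0x03..0x08] <- [8b a3 d1 86 01 27]
D1: mem[0x01..0x03] <- [0e ad 8b]
D2: mem[0x07..0x0b] <- [ad 8b a3 d1 86]
D3: mem[0x0b..0x12] <- [de d1 27 06 53 d9 38 ff]
D4: mem[0x08..0x0a] <- [0e ad 8b]
D5: mem[0x09..0x0d] <- [a3 d1 86 ad 0e]
query mem[0x02]=0xad, mem[0x05]=0xd1, mem[0x0b]=0x86

MEM[0x02,0x05,0x0b] = ad d1 86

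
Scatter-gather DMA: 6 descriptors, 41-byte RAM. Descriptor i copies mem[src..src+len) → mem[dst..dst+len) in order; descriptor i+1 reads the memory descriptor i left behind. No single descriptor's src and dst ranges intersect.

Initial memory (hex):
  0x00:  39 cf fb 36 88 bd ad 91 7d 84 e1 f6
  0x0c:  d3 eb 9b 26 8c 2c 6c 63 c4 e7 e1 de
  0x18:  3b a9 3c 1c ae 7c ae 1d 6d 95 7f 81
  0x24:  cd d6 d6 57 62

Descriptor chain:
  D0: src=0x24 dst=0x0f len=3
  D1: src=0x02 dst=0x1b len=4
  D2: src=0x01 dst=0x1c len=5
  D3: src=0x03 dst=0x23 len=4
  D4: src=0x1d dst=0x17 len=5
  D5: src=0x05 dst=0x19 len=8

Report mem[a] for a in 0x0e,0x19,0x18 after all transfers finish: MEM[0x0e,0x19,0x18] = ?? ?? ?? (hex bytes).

MEM[0x0e,0x19,0x18] = 9b bd 36

[0] 0x24->0x0f len=3 : cd d6 d6
[1] 0x02->0x1b len=4 : fb 36 88 bd
[2] 0x01->0x1c len=5 : cf fb 36 88 bd
[3] 0x03->0x23 len=4 : 36 88 bd ad
[4] 0x1d->0x17 len=5 : fb 36 88 bd 95
[5] 0x05->0x19 len=8 : bd ad 91 7d 84 e1 f6 d3
query mem[0x0e]=0x9b, mem[0x19]=0xbd, mem[0x18]=0x36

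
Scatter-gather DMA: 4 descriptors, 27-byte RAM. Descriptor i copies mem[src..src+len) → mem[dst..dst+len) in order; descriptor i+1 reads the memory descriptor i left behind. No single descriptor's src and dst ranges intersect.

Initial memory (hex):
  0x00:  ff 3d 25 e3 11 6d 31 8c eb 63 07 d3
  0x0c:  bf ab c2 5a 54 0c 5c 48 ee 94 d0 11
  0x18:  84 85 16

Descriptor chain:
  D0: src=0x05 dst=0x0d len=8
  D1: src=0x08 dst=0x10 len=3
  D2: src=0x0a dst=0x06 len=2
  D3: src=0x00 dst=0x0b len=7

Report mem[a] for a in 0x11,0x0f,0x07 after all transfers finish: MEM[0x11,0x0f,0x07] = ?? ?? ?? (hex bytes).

MEM[0x11,0x0f,0x07] = 07 11 d3

#0 dst[0x0d+8] := {0x6d,0x31,0x8c,0xeb,0x63,0x07,0xd3,0xbf}
#1 dst[0x10+3] := {0xeb,0x63,0x07}
#2 dst[0x06+2] := {0x07,0xd3}
#3 dst[0x0b+7] := {0xff,0x3d,0x25,0xe3,0x11,0x6d,0x07}
query mem[0x11]=0x07, mem[0x0f]=0x11, mem[0x07]=0xd3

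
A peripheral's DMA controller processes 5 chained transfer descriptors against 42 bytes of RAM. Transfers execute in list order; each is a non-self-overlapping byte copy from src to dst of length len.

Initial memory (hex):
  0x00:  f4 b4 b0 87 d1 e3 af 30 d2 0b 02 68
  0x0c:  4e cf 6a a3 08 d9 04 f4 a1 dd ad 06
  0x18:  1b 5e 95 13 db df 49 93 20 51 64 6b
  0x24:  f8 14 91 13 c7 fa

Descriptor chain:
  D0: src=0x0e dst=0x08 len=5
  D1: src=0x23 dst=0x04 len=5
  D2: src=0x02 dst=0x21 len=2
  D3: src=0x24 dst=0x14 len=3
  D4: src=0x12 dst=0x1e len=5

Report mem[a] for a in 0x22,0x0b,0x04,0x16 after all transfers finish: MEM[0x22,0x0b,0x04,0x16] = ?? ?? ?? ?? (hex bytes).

D0: mem[0x08..0x0c] <- [6a a3 08 d9 04]
D1: mem[0x04..0x08] <- [6b f8 14 91 13]
D2: mem[0x21..0x22] <- [b0 87]
D3: mem[0x14..0x16] <- [f8 14 91]
D4: mem[0x1e..0x22] <- [04 f4 f8 14 91]
query mem[0x22]=0x91, mem[0x0b]=0xd9, mem[0x04]=0x6b, mem[0x16]=0x91

MEM[0x22,0x0b,0x04,0x16] = 91 d9 6b 91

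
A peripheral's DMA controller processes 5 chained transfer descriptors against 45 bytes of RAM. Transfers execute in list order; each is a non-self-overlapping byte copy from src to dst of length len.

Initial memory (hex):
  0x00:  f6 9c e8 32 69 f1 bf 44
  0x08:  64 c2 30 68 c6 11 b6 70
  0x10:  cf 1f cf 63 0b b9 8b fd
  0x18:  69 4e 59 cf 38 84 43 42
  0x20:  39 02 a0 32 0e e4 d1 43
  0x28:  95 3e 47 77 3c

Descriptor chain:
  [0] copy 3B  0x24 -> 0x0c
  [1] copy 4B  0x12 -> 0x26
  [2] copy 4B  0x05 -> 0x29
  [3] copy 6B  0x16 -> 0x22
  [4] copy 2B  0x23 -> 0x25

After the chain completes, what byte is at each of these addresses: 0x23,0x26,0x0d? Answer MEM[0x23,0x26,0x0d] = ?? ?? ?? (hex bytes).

MEM[0x23,0x26,0x0d] = fd 69 e4

  after D0: wrote 3B at 0x0c = 0ee4d1
  after D1: wrote 4B at 0x26 = cf630bb9
  after D2: wrote 4B at 0x29 = f1bf4464
  after D3: wrote 6B at 0x22 = 8bfd694e59cf
  after D4: wrote 2B at 0x25 = fd69
query mem[0x23]=0xfd, mem[0x26]=0x69, mem[0x0d]=0xe4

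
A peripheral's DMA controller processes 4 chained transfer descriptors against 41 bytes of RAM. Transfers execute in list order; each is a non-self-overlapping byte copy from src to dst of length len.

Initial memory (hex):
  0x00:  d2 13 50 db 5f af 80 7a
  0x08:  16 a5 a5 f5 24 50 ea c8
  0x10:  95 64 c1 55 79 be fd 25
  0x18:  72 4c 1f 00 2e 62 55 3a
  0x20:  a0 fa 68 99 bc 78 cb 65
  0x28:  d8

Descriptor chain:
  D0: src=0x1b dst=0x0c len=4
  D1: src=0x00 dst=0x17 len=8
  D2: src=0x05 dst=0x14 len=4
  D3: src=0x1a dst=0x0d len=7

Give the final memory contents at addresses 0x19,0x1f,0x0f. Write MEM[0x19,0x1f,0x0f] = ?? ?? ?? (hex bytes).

MEM[0x19,0x1f,0x0f] = 50 3a af

D0: mem[0x0c..0x0f] <- [00 2e 62 55]
D1: mem[0x17..0x1e] <- [d2 13 50 db 5f af 80 7a]
D2: mem[0x14..0x17] <- [af 80 7a 16]
D3: mem[0x0d..0x13] <- [db 5f af 80 7a 3a a0]
query mem[0x19]=0x50, mem[0x1f]=0x3a, mem[0x0f]=0xaf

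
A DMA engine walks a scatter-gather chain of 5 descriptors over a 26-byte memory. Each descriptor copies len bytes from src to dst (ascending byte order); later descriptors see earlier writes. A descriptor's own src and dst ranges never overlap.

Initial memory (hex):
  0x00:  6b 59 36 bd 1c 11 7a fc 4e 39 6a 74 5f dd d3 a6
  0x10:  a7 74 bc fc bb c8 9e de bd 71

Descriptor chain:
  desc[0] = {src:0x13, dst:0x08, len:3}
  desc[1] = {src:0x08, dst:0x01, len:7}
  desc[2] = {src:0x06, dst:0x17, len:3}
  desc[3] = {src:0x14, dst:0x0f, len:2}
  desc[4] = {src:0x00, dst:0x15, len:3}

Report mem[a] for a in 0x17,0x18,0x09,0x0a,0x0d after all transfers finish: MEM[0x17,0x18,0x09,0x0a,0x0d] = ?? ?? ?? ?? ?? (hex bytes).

[0] 0x13->0x08 len=3 : fc bb c8
[1] 0x08->0x01 len=7 : fc bb c8 74 5f dd d3
[2] 0x06->0x17 len=3 : dd d3 fc
[3] 0x14->0x0f len=2 : bb c8
[4] 0x00->0x15 len=3 : 6b fc bb
query mem[0x17]=0xbb, mem[0x18]=0xd3, mem[0x09]=0xbb, mem[0x0a]=0xc8, mem[0x0d]=0xdd

MEM[0x17,0x18,0x09,0x0a,0x0d] = bb d3 bb c8 dd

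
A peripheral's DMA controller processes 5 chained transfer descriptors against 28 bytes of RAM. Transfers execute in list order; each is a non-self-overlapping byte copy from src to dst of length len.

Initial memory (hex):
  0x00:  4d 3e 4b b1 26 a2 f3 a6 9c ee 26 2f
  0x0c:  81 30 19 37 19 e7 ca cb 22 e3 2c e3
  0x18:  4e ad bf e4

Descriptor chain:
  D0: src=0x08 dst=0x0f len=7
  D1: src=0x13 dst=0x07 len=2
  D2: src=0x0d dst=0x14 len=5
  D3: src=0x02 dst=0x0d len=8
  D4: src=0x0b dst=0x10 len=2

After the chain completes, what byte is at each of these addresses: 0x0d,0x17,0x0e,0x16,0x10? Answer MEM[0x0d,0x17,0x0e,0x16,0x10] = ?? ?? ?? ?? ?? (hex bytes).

D0: mem[0x0f..0x15] <- [9c ee 26 2f 81 30 19]
D1: mem[0x07..0x08] <- [81 30]
D2: mem[0x14..0x18] <- [30 19 9c ee 26]
D3: mem[0x0d..0x14] <- [4b b1 26 a2 f3 81 30 ee]
D4: mem[0x10..0x11] <- [2f 81]
query mem[0x0d]=0x4b, mem[0x17]=0xee, mem[0x0e]=0xb1, mem[0x16]=0x9c, mem[0x10]=0x2f

MEM[0x0d,0x17,0x0e,0x16,0x10] = 4b ee b1 9c 2f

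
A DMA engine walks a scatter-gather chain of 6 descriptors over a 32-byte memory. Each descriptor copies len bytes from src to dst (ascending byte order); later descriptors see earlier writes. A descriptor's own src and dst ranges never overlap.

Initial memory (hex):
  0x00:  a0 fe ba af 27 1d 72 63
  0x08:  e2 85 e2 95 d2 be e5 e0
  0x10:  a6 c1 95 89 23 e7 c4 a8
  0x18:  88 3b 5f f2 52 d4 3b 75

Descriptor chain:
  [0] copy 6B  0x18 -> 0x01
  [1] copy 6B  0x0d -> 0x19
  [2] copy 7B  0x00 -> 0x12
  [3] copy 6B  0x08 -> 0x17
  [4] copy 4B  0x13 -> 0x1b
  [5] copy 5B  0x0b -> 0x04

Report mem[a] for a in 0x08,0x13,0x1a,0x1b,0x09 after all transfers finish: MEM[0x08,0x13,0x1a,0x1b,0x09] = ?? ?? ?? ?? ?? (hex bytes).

#0 dst[0x01+6] := {0x88,0x3b,0x5f,0xf2,0x52,0xd4}
#1 dst[0x19+6] := {0xbe,0xe5,0xe0,0xa6,0xc1,0x95}
#2 dst[0x12+7] := {0xa0,0x88,0x3b,0x5f,0xf2,0x52,0xd4}
#3 dst[0x17+6] := {0xe2,0x85,0xe2,0x95,0xd2,0xbe}
#4 dst[0x1b+4] := {0x88,0x3b,0x5f,0xf2}
#5 dst[0x04+5] := {0x95,0xd2,0xbe,0xe5,0xe0}
query mem[0x08]=0xe0, mem[0x13]=0x88, mem[0x1a]=0x95, mem[0x1b]=0x88, mem[0x09]=0x85

MEM[0x08,0x13,0x1a,0x1b,0x09] = e0 88 95 88 85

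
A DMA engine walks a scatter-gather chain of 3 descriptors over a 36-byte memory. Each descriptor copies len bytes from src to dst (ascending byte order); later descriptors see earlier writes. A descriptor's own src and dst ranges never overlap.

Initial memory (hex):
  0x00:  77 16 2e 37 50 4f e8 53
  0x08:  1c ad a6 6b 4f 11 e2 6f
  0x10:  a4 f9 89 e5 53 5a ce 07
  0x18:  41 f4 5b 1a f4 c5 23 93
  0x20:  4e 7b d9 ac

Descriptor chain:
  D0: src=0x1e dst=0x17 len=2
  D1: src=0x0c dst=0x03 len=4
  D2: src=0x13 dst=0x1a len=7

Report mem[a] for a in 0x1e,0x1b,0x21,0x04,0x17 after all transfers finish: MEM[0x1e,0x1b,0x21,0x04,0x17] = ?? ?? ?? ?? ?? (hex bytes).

MEM[0x1e,0x1b,0x21,0x04,0x17] = 23 53 7b 11 23

#0 dst[0x17+2] := {0x23,0x93}
#1 dst[0x03+4] := {0x4f,0x11,0xe2,0x6f}
#2 dst[0x1a+7] := {0xe5,0x53,0x5a,0xce,0x23,0x93,0xf4}
query mem[0x1e]=0x23, mem[0x1b]=0x53, mem[0x21]=0x7b, mem[0x04]=0x11, mem[0x17]=0x23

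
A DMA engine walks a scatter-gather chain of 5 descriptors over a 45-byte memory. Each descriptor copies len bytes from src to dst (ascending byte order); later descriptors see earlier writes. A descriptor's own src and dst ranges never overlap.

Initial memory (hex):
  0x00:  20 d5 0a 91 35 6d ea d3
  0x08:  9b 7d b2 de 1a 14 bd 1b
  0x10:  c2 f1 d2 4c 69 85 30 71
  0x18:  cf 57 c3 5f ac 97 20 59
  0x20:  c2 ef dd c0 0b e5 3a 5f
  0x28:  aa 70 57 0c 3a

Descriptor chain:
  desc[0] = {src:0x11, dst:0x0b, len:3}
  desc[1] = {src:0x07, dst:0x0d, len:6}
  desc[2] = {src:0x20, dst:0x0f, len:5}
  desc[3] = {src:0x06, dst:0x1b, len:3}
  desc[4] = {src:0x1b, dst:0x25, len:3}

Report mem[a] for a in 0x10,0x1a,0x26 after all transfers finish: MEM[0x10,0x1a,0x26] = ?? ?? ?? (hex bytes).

MEM[0x10,0x1a,0x26] = ef c3 d3

D0: mem[0x0b..0x0d] <- [f1 d2 4c]
D1: mem[0x0d..0x12] <- [d3 9b 7d b2 f1 d2]
D2: mem[0x0f..0x13] <- [c2 ef dd c0 0b]
D3: mem[0x1b..0x1d] <- [ea d3 9b]
D4: mem[0x25..0x27] <- [ea d3 9b]
query mem[0x10]=0xef, mem[0x1a]=0xc3, mem[0x26]=0xd3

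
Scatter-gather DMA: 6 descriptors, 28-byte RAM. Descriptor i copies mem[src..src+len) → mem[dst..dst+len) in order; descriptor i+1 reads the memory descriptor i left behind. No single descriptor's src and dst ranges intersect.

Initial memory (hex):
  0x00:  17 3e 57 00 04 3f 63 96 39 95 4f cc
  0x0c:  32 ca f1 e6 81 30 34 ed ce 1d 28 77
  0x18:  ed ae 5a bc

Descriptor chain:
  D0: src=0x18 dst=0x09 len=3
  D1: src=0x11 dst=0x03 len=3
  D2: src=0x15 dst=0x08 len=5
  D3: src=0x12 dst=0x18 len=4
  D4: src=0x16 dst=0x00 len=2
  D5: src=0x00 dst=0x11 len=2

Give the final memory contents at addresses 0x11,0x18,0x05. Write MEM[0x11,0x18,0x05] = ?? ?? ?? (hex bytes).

MEM[0x11,0x18,0x05] = 28 34 ed

[0] 0x18->0x09 len=3 : ed ae 5a
[1] 0x11->0x03 len=3 : 30 34 ed
[2] 0x15->0x08 len=5 : 1d 28 77 ed ae
[3] 0x12->0x18 len=4 : 34 ed ce 1d
[4] 0x16->0x00 len=2 : 28 77
[5] 0x00->0x11 len=2 : 28 77
query mem[0x11]=0x28, mem[0x18]=0x34, mem[0x05]=0xed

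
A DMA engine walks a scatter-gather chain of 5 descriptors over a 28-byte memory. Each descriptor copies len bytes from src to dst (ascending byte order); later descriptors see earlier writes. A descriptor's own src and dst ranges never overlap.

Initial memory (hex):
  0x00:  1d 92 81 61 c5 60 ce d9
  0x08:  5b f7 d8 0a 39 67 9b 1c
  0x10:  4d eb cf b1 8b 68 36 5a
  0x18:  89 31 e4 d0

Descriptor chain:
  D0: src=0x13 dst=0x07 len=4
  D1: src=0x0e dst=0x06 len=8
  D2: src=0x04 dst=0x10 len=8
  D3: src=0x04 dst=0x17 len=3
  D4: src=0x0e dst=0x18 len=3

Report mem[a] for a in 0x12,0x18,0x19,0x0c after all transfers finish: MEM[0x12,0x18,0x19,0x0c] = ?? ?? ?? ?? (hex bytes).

MEM[0x12,0x18,0x19,0x0c] = 9b 9b 1c 8b

  after D0: wrote 4B at 0x07 = b18b6836
  after D1: wrote 8B at 0x06 = 9b1c4debcfb18b68
  after D2: wrote 8B at 0x10 = c5609b1c4debcfb1
  after D3: wrote 3B at 0x17 = c5609b
  after D4: wrote 3B at 0x18 = 9b1cc5
query mem[0x12]=0x9b, mem[0x18]=0x9b, mem[0x19]=0x1c, mem[0x0c]=0x8b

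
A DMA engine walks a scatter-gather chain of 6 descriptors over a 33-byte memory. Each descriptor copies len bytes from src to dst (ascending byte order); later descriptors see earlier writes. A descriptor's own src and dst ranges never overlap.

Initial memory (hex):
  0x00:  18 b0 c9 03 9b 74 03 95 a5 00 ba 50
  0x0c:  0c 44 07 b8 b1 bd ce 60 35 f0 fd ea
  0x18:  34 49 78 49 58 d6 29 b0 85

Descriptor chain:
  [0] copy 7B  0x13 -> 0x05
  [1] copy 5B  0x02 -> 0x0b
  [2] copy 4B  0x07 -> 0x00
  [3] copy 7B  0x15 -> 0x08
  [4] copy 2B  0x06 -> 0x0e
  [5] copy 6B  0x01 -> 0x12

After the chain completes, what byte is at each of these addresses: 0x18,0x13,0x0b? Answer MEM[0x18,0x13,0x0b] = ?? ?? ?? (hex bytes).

MEM[0x18,0x13,0x0b] = 34 ea 34

[0] 0x13->0x05 len=7 : 60 35 f0 fd ea 34 49
[1] 0x02->0x0b len=5 : c9 03 9b 60 35
[2] 0x07->0x00 len=4 : f0 fd ea 34
[3] 0x15->0x08 len=7 : f0 fd ea 34 49 78 49
[4] 0x06->0x0e len=2 : 35 f0
[5] 0x01->0x12 len=6 : fd ea 34 9b 60 35
query mem[0x18]=0x34, mem[0x13]=0xea, mem[0x0b]=0x34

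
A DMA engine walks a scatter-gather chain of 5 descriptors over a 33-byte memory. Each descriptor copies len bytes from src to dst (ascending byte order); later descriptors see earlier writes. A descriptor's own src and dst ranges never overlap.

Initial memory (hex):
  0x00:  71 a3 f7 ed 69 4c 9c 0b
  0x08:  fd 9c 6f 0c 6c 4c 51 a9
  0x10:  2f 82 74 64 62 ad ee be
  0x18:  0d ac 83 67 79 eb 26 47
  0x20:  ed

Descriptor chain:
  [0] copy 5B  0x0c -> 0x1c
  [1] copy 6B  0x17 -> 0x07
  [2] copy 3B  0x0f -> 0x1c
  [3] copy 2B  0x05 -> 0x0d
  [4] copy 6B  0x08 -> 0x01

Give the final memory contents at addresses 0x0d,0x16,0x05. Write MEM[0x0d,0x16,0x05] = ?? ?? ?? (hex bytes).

  after D0: wrote 5B at 0x1c = 6c4c51a92f
  after D1: wrote 6B at 0x07 = be0dac83676c
  after D2: wrote 3B at 0x1c = a92f82
  after D3: wrote 2B at 0x0d = 4c9c
  after D4: wrote 6B at 0x01 = 0dac83676c4c
query mem[0x0d]=0x4c, mem[0x16]=0xee, mem[0x05]=0x6c

MEM[0x0d,0x16,0x05] = 4c ee 6c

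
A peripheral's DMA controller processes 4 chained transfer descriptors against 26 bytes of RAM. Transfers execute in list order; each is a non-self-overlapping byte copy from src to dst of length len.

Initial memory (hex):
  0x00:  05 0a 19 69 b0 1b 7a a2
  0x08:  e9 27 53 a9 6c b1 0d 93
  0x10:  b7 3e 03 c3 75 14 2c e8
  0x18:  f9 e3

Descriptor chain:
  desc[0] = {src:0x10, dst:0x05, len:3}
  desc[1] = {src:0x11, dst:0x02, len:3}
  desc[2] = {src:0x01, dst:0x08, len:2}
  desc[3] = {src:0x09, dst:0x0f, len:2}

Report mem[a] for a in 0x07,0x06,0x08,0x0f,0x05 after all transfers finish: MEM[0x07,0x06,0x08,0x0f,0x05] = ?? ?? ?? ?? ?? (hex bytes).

[0] 0x10->0x05 len=3 : b7 3e 03
[1] 0x11->0x02 len=3 : 3e 03 c3
[2] 0x01->0x08 len=2 : 0a 3e
[3] 0x09->0x0f len=2 : 3e 53
query mem[0x07]=0x03, mem[0x06]=0x3e, mem[0x08]=0x0a, mem[0x0f]=0x3e, mem[0x05]=0xb7

MEM[0x07,0x06,0x08,0x0f,0x05] = 03 3e 0a 3e b7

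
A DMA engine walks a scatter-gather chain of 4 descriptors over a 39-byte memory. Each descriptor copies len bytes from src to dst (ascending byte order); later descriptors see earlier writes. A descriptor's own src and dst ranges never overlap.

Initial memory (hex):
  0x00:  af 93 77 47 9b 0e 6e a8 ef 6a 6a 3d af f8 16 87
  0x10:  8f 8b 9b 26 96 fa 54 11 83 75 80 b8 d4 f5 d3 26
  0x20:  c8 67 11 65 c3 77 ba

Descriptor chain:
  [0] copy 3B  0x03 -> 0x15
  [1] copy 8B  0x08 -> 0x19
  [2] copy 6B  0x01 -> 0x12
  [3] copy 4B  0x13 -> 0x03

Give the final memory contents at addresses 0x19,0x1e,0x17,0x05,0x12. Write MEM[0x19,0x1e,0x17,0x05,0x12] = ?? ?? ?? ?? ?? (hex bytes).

[0] 0x03->0x15 len=3 : 47 9b 0e
[1] 0x08->0x19 len=8 : ef 6a 6a 3d af f8 16 87
[2] 0x01->0x12 len=6 : 93 77 47 9b 0e 6e
[3] 0x13->0x03 len=4 : 77 47 9b 0e
query mem[0x19]=0xef, mem[0x1e]=0xf8, mem[0x17]=0x6e, mem[0x05]=0x9b, mem[0x12]=0x93

MEM[0x19,0x1e,0x17,0x05,0x12] = ef f8 6e 9b 93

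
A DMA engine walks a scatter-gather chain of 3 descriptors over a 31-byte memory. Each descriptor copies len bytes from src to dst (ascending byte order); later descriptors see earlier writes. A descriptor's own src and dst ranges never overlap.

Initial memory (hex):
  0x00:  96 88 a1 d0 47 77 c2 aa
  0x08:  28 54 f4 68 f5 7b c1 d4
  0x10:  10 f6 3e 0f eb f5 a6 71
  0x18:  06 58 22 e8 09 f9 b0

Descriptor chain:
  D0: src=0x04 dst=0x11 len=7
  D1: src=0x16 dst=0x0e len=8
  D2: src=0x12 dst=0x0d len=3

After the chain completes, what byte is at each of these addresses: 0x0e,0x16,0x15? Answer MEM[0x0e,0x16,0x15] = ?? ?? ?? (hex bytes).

#0 dst[0x11+7] := {0x47,0x77,0xc2,0xaa,0x28,0x54,0xf4}
#1 dst[0x0e+8] := {0x54,0xf4,0x06,0x58,0x22,0xe8,0x09,0xf9}
#2 dst[0x0d+3] := {0x22,0xe8,0x09}
query mem[0x0e]=0xe8, mem[0x16]=0x54, mem[0x15]=0xf9

MEM[0x0e,0x16,0x15] = e8 54 f9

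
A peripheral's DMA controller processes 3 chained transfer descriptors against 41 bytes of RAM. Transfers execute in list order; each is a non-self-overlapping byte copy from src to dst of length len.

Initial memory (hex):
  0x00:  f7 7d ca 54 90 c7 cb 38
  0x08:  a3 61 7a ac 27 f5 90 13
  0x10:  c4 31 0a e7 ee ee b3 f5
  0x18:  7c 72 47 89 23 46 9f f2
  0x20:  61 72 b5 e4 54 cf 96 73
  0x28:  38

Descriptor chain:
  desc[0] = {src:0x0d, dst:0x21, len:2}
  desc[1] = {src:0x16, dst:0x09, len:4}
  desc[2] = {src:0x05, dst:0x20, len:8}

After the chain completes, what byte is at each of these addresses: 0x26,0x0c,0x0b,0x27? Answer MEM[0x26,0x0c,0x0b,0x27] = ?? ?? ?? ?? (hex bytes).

[0] 0x0d->0x21 len=2 : f5 90
[1] 0x16->0x09 len=4 : b3 f5 7c 72
[2] 0x05->0x20 len=8 : c7 cb 38 a3 b3 f5 7c 72
query mem[0x26]=0x7c, mem[0x0c]=0x72, mem[0x0b]=0x7c, mem[0x27]=0x72

MEM[0x26,0x0c,0x0b,0x27] = 7c 72 7c 72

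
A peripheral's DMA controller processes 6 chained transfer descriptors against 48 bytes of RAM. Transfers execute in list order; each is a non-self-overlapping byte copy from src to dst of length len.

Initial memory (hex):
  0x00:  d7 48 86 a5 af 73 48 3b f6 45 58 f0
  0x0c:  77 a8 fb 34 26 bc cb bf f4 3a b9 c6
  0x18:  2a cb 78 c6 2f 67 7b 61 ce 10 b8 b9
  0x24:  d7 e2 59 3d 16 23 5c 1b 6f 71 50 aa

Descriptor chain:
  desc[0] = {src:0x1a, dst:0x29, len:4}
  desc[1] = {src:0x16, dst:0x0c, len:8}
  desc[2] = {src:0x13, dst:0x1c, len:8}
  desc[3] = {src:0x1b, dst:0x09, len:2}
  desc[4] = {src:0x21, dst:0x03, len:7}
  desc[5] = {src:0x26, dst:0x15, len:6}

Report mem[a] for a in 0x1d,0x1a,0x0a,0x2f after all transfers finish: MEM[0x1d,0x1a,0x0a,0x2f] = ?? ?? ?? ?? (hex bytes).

MEM[0x1d,0x1a,0x0a,0x2f] = f4 2f 67 aa

[0] 0x1a->0x29 len=4 : 78 c6 2f 67
[1] 0x16->0x0c len=8 : b9 c6 2a cb 78 c6 2f 67
[2] 0x13->0x1c len=8 : 67 f4 3a b9 c6 2a cb 78
[3] 0x1b->0x09 len=2 : c6 67
[4] 0x21->0x03 len=7 : 2a cb 78 d7 e2 59 3d
[5] 0x26->0x15 len=6 : 59 3d 16 78 c6 2f
query mem[0x1d]=0xf4, mem[0x1a]=0x2f, mem[0x0a]=0x67, mem[0x2f]=0xaa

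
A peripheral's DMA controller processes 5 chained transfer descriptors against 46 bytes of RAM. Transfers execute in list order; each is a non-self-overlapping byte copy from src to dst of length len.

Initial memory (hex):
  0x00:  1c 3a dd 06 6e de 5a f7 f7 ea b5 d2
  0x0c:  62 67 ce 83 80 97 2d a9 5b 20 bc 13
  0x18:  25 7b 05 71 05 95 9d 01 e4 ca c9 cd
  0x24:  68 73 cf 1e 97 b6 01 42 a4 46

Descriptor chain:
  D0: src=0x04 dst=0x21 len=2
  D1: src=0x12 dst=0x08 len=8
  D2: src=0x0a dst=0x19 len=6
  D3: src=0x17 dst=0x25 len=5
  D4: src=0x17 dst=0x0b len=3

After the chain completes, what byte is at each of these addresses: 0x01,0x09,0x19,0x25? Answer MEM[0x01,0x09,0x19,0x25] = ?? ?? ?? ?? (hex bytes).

MEM[0x01,0x09,0x19,0x25] = 3a a9 5b 13

D0: mem[0x21..0x22] <- [6e de]
D1: mem[0x08..0x0f] <- [2d a9 5b 20 bc 13 25 7b]
D2: mem[0x19..0x1e] <- [5b 20 bc 13 25 7b]
D3: mem[0x25..0x29] <- [13 25 5b 20 bc]
D4: mem[0x0b..0x0d] <- [13 25 5b]
query mem[0x01]=0x3a, mem[0x09]=0xa9, mem[0x19]=0x5b, mem[0x25]=0x13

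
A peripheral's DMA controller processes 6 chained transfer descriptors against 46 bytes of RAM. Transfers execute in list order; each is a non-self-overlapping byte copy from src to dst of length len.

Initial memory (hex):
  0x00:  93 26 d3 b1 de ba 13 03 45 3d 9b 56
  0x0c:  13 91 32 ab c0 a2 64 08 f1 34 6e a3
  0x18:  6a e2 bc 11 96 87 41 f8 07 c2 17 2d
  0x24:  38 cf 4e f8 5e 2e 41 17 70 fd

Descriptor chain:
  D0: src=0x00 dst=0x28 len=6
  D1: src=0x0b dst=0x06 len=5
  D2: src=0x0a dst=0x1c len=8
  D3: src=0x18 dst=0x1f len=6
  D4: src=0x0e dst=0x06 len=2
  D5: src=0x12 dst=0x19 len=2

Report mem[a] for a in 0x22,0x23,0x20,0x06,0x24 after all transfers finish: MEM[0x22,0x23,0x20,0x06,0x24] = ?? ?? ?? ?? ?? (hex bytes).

MEM[0x22,0x23,0x20,0x06,0x24] = 11 ab e2 32 56

#0 dst[0x28+6] := {0x93,0x26,0xd3,0xb1,0xde,0xba}
#1 dst[0x06+5] := {0x56,0x13,0x91,0x32,0xab}
#2 dst[0x1c+8] := {0xab,0x56,0x13,0x91,0x32,0xab,0xc0,0xa2}
#3 dst[0x1f+6] := {0x6a,0xe2,0xbc,0x11,0xab,0x56}
#4 dst[0x06+2] := {0x32,0xab}
#5 dst[0x19+2] := {0x64,0x08}
query mem[0x22]=0x11, mem[0x23]=0xab, mem[0x20]=0xe2, mem[0x06]=0x32, mem[0x24]=0x56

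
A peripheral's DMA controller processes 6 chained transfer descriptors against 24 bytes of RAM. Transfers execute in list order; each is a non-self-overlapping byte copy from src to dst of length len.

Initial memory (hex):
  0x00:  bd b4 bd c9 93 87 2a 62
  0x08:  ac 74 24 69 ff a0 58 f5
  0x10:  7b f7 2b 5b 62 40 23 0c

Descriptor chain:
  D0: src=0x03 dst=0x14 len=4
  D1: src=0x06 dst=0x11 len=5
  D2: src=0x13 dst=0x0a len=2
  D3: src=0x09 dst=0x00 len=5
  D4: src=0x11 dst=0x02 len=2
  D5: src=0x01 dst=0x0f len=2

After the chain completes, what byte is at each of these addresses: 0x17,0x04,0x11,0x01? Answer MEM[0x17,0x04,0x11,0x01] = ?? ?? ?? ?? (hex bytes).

MEM[0x17,0x04,0x11,0x01] = 2a a0 2a ac

  after D0: wrote 4B at 0x14 = c993872a
  after D1: wrote 5B at 0x11 = 2a62ac7424
  after D2: wrote 2B at 0x0a = ac74
  after D3: wrote 5B at 0x00 = 74ac74ffa0
  after D4: wrote 2B at 0x02 = 2a62
  after D5: wrote 2B at 0x0f = ac2a
query mem[0x17]=0x2a, mem[0x04]=0xa0, mem[0x11]=0x2a, mem[0x01]=0xac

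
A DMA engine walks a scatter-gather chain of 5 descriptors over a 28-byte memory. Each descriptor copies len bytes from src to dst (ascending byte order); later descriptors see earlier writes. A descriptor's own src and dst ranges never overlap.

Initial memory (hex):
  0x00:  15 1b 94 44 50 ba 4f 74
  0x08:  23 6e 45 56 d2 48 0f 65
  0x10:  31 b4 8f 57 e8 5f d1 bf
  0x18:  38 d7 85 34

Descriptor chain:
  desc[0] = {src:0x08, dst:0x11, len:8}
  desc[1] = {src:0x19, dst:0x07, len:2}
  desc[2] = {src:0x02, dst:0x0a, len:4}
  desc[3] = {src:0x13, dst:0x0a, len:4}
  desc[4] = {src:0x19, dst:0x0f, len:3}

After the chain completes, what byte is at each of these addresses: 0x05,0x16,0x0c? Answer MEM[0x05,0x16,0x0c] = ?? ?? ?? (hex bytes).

MEM[0x05,0x16,0x0c] = ba 48 d2

[0] 0x08->0x11 len=8 : 23 6e 45 56 d2 48 0f 65
[1] 0x19->0x07 len=2 : d7 85
[2] 0x02->0x0a len=4 : 94 44 50 ba
[3] 0x13->0x0a len=4 : 45 56 d2 48
[4] 0x19->0x0f len=3 : d7 85 34
query mem[0x05]=0xba, mem[0x16]=0x48, mem[0x0c]=0xd2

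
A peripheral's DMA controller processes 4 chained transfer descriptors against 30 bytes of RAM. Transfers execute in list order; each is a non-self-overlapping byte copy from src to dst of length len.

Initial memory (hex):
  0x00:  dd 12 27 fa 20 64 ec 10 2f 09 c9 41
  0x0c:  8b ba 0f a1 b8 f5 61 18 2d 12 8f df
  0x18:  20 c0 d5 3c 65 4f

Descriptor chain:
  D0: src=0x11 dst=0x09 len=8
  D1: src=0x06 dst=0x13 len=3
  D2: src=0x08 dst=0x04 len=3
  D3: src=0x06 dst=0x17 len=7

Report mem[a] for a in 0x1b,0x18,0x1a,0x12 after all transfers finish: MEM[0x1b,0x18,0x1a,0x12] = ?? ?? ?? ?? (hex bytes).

D0: mem[0x09..0x10] <- [f5 61 18 2d 12 8f df 20]
D1: mem[0x13..0x15] <- [ec 10 2f]
D2: mem[0x04..0x06] <- [2f f5 61]
D3: mem[0x17..0x1d] <- [61 10 2f f5 61 18 2d]
query mem[0x1b]=0x61, mem[0x18]=0x10, mem[0x1a]=0xf5, mem[0x12]=0x61

MEM[0x1b,0x18,0x1a,0x12] = 61 10 f5 61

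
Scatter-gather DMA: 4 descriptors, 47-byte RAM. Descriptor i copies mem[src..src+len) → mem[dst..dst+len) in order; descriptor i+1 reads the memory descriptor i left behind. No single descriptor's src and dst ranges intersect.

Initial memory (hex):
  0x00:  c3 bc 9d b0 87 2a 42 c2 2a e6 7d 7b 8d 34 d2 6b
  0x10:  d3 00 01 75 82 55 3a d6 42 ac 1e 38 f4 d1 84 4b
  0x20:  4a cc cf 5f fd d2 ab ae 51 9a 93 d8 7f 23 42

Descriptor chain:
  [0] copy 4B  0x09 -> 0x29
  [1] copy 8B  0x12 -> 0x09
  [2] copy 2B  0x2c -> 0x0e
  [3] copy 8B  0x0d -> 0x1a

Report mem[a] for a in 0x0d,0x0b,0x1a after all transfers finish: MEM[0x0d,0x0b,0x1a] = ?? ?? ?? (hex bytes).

  after D0: wrote 4B at 0x29 = e67d7b8d
  after D1: wrote 8B at 0x09 = 017582553ad642ac
  after D2: wrote 2B at 0x0e = 8d23
  after D3: wrote 8B at 0x1a = 3a8d23ac00017582
query mem[0x0d]=0x3a, mem[0x0b]=0x82, mem[0x1a]=0x3a

MEM[0x0d,0x0b,0x1a] = 3a 82 3a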